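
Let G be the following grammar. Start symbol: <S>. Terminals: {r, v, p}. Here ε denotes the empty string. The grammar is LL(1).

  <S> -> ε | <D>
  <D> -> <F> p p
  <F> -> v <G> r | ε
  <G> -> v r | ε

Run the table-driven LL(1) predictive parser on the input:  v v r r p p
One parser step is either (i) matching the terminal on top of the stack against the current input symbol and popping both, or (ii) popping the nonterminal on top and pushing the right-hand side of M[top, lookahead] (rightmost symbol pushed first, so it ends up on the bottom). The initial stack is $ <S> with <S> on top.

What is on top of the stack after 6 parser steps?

     Stack          Input          Action
  1  $ <S>          v v r r p p $  expand <S> -> <D>
  2  $ <D>          v v r r p p $  expand <D> -> <F> p p
  3  $ p p <F>      v v r r p p $  expand <F> -> v <G> r
  4  $ p p r <G> v  v v r r p p $  match v
  5  $ p p r <G>    v r r p p $    expand <G> -> v r
  6  $ p p r r v    v r r p p $    match v
Stack after step 6: $ p p r r (top = r).

r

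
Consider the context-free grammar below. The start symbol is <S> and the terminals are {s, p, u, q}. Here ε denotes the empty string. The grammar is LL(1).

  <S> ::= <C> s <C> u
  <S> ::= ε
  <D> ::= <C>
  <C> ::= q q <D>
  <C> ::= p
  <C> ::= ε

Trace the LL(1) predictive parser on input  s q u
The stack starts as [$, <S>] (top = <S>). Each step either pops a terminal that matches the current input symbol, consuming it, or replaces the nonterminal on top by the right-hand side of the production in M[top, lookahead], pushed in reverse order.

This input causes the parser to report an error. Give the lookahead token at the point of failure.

u

     Stack          Input    Action
  1  $ <S>          s q u $  expand <S> ::= <C> s <C> u
  2  $ u <C> s <C>  s q u $  expand <C> ::= ε
  3  $ u <C> s      s q u $  match s
  4  $ u <C>        q u $    expand <C> ::= q q <D>
  5  $ u <D> q q    q u $    match q
  6  $ u <D> q      u $      error: top is terminal q but lookahead is u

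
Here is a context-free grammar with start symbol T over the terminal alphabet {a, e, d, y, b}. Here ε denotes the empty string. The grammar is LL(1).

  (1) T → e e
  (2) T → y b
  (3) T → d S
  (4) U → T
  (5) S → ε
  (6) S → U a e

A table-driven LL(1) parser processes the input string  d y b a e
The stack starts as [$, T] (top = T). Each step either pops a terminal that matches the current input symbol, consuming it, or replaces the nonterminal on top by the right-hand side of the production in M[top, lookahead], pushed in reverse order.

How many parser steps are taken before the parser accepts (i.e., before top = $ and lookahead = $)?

9

     Stack      Input        Action
  1  $ T        d y b a e $  expand T → d S
  2  $ S d      d y b a e $  match d
  3  $ S        y b a e $    expand S → U a e
  4  $ e a U    y b a e $    expand U → T
  5  $ e a T    y b a e $    expand T → y b
  6  $ e a b y  y b a e $    match y
  7  $ e a b    b a e $      match b
  8  $ e a      a e $        match a
  9  $ e        e $          match e
Accept reached after 9 steps.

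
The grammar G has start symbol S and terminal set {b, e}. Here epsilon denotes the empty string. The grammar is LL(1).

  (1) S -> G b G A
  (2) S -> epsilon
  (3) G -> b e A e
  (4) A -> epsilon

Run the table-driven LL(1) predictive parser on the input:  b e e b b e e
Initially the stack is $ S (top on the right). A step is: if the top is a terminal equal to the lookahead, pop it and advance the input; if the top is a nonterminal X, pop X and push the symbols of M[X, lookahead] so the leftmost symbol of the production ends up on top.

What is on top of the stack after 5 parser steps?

e

step 1: stack=$ S  input=b e e b b e e $  — expand S -> G b G A
step 2: stack=$ A G b G  input=b e e b b e e $  — expand G -> b e A e
step 3: stack=$ A G b e A e b  input=b e e b b e e $  — match b
step 4: stack=$ A G b e A e  input=e e b b e e $  — match e
step 5: stack=$ A G b e A  input=e b b e e $  — expand A -> epsilon
Stack after step 5: $ A G b e (top = e).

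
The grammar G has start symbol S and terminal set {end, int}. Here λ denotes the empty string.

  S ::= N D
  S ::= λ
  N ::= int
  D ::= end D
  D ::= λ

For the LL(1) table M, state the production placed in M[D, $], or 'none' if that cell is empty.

FIRST(N): from N::=int we get {int}. So FIRST(N) = {int}.
FIRST(D): from D::=end D we get {end}; from D::=λ we get {λ}. So FIRST(D) = {λ, end}.
FIRST(S): from S::=N D we get {int}; from S::=λ we get {λ}. So FIRST(S) = {λ, int}.
FOLLOW(S) includes $ since S is the start symbol.
FOLLOW(S): S appears on no right-hand side. Thus FOLLOW(S) = {$}.
FOLLOW(D): in S::=N D, the suffix after D is empty, so FOLLOW(D) ⊇ FOLLOW(S) = {$}; in D::=end D, the suffix after D is empty (adds nothing new). Thus FOLLOW(D) = {$}.
For D ::= end D: FIRST(end D) = {end}, so it goes in M[D, t] for t ∈ {end}.
For D ::= λ: FIRST(λ) = {λ}, so it goes in M[D, t] for t ∈ {}; since λ ∈ FIRST, also for every t ∈ FOLLOW(D) = {$}.

D ::= λ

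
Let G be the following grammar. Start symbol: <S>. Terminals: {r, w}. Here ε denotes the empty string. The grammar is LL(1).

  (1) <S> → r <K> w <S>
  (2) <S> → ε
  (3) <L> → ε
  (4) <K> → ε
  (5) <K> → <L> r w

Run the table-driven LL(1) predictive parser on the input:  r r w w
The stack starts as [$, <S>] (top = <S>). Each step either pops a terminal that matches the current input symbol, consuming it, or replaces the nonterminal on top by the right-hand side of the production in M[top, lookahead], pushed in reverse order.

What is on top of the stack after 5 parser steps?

     Stack            Input      Action
  1  $ <S>            r r w w $  expand <S> → r <K> w <S>
  2  $ <S> w <K> r    r r w w $  match r
  3  $ <S> w <K>      r w w $    expand <K> → <L> r w
  4  $ <S> w w r <L>  r w w $    expand <L> → ε
  5  $ <S> w w r      r w w $    match r
Stack after step 5: $ <S> w w (top = w).

w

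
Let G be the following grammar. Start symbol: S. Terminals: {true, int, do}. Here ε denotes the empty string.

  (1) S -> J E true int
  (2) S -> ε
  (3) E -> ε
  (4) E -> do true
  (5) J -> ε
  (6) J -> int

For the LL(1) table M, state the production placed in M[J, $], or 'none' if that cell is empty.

none

FIRST(E): from E->ε we get {ε}; from E->do true we get {do}. So FIRST(E) = {ε, do}.
FIRST(J): from J->ε we get {ε}; from J->int we get {int}. So FIRST(J) = {ε, int}.
FIRST(S): from S->J E true int we get {do, int, true}; from S->ε we get {ε}. So FIRST(S) = {ε, do, int, true}.
FOLLOW(S) includes $ since S is the start symbol.
FOLLOW(J): in S->J E true int, J is followed by E true int with FIRST {do, true}. Thus FOLLOW(J) = {do, true}.
For J -> ε: FIRST(ε) = {ε}, so it goes in M[J, t] for t ∈ {}; since ε ∈ FIRST, also for every t ∈ FOLLOW(J) = {do, true}.
For J -> int: FIRST(int) = {int}, so it goes in M[J, t] for t ∈ {int}.
None of these place a production in M[J, $].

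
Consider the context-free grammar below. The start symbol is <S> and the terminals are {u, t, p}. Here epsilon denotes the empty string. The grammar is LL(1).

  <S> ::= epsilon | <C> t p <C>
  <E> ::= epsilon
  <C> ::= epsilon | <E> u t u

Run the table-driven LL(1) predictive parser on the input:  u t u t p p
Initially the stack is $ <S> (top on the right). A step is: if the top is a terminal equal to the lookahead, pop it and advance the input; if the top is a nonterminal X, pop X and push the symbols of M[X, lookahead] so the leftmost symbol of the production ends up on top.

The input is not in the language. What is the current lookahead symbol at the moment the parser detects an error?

p

     Stack                Input          Action
  1  $ <S>                u t u t p p $  expand <S> ::= <C> t p <C>
  2  $ <C> p t <C>        u t u t p p $  expand <C> ::= <E> u t u
  3  $ <C> p t u t u <E>  u t u t p p $  expand <E> ::= epsilon
  4  $ <C> p t u t u      u t u t p p $  match u
  5  $ <C> p t u t        t u t p p $    match t
  6  $ <C> p t u          u t p p $      match u
  7  $ <C> p t            t p p $        match t
  8  $ <C> p              p p $          match p
  9  $ <C>                p $            error: M[<C>, p] is empty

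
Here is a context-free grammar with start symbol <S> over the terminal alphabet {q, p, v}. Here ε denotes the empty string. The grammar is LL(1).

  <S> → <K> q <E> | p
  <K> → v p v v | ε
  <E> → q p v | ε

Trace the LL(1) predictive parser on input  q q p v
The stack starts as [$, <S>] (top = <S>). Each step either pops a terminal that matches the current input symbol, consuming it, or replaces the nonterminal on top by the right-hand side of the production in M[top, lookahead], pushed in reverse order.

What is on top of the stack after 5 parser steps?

p

     Stack        Input      Action
  1  $ <S>        q q p v $  expand <S> → <K> q <E>
  2  $ <E> q <K>  q q p v $  expand <K> → ε
  3  $ <E> q      q q p v $  match q
  4  $ <E>        q p v $    expand <E> → q p v
  5  $ v p q      q p v $    match q
Stack after step 5: $ v p (top = p).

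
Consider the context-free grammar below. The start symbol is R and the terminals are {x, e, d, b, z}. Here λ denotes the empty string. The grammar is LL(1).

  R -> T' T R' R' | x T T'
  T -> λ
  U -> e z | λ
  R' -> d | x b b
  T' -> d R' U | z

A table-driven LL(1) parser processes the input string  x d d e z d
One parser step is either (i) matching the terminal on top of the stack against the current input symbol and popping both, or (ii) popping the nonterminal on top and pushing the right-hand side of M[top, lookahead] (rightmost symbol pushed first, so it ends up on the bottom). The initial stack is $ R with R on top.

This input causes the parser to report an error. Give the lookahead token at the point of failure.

      Stack     Input          Action
   1  $ R       x d d e z d $  expand R -> x T T'
   2  $ T' T x  x d d e z d $  match x
   3  $ T' T    d d e z d $    expand T -> λ
   4  $ T'      d d e z d $    expand T' -> d R' U
   5  $ U R' d  d d e z d $    match d
   6  $ U R'    d e z d $      expand R' -> d
   7  $ U d     d e z d $      match d
   8  $ U       e z d $        expand U -> e z
   9  $ z e     e z d $        match e
  10  $ z       z d $          match z
  11  $         d $            error: stack empty but input remains

d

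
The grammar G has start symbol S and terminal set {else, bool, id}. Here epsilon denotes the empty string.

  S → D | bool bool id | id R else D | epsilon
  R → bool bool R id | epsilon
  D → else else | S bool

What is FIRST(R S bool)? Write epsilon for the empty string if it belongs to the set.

FIRST(R) = {epsilon, bool}
FIRST(S) = {epsilon, bool, else, id}  (via D)
FIRST(D) = {bool, else, id}  (via S bool)
FIRST(R S bool): take FIRST of each symbol in turn, carrying on past any symbol whose FIRST contains epsilon; result {bool, else, id}.

{bool, else, id}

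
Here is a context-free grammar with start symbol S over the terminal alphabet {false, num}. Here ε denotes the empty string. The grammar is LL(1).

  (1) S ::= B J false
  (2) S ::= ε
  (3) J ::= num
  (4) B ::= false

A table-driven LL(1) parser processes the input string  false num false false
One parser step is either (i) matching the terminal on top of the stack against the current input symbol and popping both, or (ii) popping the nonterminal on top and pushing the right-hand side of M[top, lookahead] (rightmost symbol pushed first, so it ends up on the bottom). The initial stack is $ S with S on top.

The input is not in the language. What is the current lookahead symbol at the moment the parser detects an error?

false

     Stack            Input                    Action
  1  $ S              false num false false $  expand S ::= B J false
  2  $ false J B      false num false false $  expand B ::= false
  3  $ false J false  false num false false $  match false
  4  $ false J        num false false $        expand J ::= num
  5  $ false num      num false false $        match num
  6  $ false          false false $            match false
  7  $                false $                  error: stack empty but input remains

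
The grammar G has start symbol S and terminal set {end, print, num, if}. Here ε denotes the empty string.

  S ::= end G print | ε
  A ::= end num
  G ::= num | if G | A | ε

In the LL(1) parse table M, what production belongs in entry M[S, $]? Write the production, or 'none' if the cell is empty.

FIRST(S) = {ε, end}
FIRST(A) = {end}
FIRST(G) = {ε, end, if, num}  (via A)
FOLLOW(S) includes $ since S is the start symbol.
FOLLOW(S): S appears on no right-hand side. Thus FOLLOW(S) = {$}.
For S ::= end G print: FIRST(end G print) = {end}, so it goes in M[S, t] for t ∈ {end}.
For S ::= ε: FIRST(ε) = {ε}, so it goes in M[S, t] for t ∈ {}; since ε ∈ FIRST, also for every t ∈ FOLLOW(S) = {$}.

S ::= ε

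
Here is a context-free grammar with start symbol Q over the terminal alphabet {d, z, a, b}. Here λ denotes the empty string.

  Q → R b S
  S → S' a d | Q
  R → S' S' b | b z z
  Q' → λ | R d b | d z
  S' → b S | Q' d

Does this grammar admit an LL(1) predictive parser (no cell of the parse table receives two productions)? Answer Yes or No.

No

FIRST(Q) = {b, d}
FIRST(S) = {b, d}
FIRST(R) = {b, d}
FIRST(Q') = {λ, b, d}
FIRST(S') = {b, d}
FOLLOW(Q) = {$, a, b, d}
FOLLOW(S) = {$, a, b, d}
FOLLOW(R) = {b, d}
FOLLOW(Q') = {d}
FOLLOW(S') = {a, b, d}
Cell M[Q', d] receives both Q' → λ and Q' → R d b and Q' → d z — the grammar is not LL(1).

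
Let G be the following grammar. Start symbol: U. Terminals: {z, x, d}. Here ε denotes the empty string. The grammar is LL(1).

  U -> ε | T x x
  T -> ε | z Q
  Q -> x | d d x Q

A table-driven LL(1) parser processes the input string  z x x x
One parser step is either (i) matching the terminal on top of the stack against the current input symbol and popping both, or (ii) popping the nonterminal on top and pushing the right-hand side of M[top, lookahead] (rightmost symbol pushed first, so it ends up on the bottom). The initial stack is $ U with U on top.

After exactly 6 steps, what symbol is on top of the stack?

x

     Stack      Input      Action
  1  $ U        z x x x $  expand U -> T x x
  2  $ x x T    z x x x $  expand T -> z Q
  3  $ x x Q z  z x x x $  match z
  4  $ x x Q    x x x $    expand Q -> x
  5  $ x x x    x x x $    match x
  6  $ x x      x x $      match x
Stack after step 6: $ x (top = x).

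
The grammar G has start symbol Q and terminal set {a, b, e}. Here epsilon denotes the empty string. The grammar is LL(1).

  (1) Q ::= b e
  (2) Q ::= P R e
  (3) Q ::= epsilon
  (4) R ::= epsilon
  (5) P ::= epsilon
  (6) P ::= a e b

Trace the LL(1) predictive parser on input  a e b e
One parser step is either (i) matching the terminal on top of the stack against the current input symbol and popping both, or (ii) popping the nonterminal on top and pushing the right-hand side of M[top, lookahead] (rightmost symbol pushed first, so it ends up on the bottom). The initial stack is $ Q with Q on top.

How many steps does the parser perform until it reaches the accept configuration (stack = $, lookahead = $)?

7

step 1: stack=$ Q  input=a e b e $  — expand Q ::= P R e
step 2: stack=$ e R P  input=a e b e $  — expand P ::= a e b
step 3: stack=$ e R b e a  input=a e b e $  — match a
step 4: stack=$ e R b e  input=e b e $  — match e
step 5: stack=$ e R b  input=b e $  — match b
step 6: stack=$ e R  input=e $  — expand R ::= epsilon
step 7: stack=$ e  input=e $  — match e
Accept reached after 7 steps.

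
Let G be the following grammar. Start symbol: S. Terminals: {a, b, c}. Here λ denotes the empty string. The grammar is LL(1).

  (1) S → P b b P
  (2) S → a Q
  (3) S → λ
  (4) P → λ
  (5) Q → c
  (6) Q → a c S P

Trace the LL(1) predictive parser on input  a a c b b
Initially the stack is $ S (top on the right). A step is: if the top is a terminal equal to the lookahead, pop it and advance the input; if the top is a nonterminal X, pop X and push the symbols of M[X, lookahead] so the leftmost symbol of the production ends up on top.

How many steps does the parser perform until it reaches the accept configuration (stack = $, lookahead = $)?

      Stack        Input        Action
   1  $ S          a a c b b $  expand S → a Q
   2  $ Q a        a a c b b $  match a
   3  $ Q          a c b b $    expand Q → a c S P
   4  $ P S c a    a c b b $    match a
   5  $ P S c      c b b $      match c
   6  $ P S        b b $        expand S → P b b P
   7  $ P P b b P  b b $        expand P → λ
   8  $ P P b b    b b $        match b
   9  $ P P b      b $          match b
  10  $ P P        $            expand P → λ
  11  $ P          $            expand P → λ
Accept reached after 11 steps.

11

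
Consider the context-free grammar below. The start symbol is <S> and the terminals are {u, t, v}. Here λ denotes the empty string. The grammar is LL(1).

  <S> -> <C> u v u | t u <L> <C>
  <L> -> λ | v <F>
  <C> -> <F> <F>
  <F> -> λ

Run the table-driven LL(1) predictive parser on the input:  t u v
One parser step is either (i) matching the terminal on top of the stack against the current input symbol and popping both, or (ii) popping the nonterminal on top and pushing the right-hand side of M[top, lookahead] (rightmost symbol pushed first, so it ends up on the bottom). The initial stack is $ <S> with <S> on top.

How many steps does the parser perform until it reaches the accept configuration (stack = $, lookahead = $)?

9

step 1: stack=$ <S>  input=t u v $  — expand <S> -> t u <L> <C>
step 2: stack=$ <C> <L> u t  input=t u v $  — match t
step 3: stack=$ <C> <L> u  input=u v $  — match u
step 4: stack=$ <C> <L>  input=v $  — expand <L> -> v <F>
step 5: stack=$ <C> <F> v  input=v $  — match v
step 6: stack=$ <C> <F>  input=$  — expand <F> -> λ
step 7: stack=$ <C>  input=$  — expand <C> -> <F> <F>
step 8: stack=$ <F> <F>  input=$  — expand <F> -> λ
step 9: stack=$ <F>  input=$  — expand <F> -> λ
Accept reached after 9 steps.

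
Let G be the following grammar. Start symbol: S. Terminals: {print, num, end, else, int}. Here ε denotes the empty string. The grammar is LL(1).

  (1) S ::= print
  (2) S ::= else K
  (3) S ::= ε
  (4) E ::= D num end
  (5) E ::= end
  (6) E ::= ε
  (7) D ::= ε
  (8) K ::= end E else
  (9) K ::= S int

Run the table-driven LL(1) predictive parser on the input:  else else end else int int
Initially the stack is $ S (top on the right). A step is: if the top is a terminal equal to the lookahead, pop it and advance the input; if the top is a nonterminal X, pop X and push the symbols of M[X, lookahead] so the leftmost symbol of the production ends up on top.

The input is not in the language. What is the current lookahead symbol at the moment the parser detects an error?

int

step 1: stack=$ S  input=else else end else int int $  — expand S ::= else K
step 2: stack=$ K else  input=else else end else int int $  — match else
step 3: stack=$ K  input=else end else int int $  — expand K ::= S int
step 4: stack=$ int S  input=else end else int int $  — expand S ::= else K
step 5: stack=$ int K else  input=else end else int int $  — match else
step 6: stack=$ int K  input=end else int int $  — expand K ::= end E else
step 7: stack=$ int else E end  input=end else int int $  — match end
step 8: stack=$ int else E  input=else int int $  — expand E ::= ε
step 9: stack=$ int else  input=else int int $  — match else
step 10: stack=$ int  input=int int $  — match int
step 11: stack=$  input=int $  — error: stack empty but input remains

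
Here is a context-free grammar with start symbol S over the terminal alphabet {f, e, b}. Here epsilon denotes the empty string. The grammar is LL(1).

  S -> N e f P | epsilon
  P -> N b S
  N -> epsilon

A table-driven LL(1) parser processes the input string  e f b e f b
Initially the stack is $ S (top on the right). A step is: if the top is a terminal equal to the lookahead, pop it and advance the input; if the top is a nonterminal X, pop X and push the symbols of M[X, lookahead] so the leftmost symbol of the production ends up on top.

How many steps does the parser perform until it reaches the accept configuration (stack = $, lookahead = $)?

15

      Stack      Input          Action
   1  $ S        e f b e f b $  expand S -> N e f P
   2  $ P f e N  e f b e f b $  expand N -> epsilon
   3  $ P f e    e f b e f b $  match e
   4  $ P f      f b e f b $    match f
   5  $ P        b e f b $      expand P -> N b S
   6  $ S b N    b e f b $      expand N -> epsilon
   7  $ S b      b e f b $      match b
   8  $ S        e f b $        expand S -> N e f P
   9  $ P f e N  e f b $        expand N -> epsilon
  10  $ P f e    e f b $        match e
  11  $ P f      f b $          match f
  12  $ P        b $            expand P -> N b S
  13  $ S b N    b $            expand N -> epsilon
  14  $ S b      b $            match b
  15  $ S        $              expand S -> epsilon
Accept reached after 15 steps.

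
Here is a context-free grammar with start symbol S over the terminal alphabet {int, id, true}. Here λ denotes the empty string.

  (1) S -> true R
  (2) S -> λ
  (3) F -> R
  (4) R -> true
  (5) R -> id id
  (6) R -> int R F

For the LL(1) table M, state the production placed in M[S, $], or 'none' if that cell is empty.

FIRST(S) = {λ, true}
FIRST(R) = {id, int, true}
FIRST(F) = {id, int, true}  (via R)
FOLLOW(S) includes $ since S is the start symbol.
FOLLOW(S): S appears on no right-hand side. Thus FOLLOW(S) = {$}.
For S -> true R: FIRST(true R) = {true}, so it goes in M[S, t] for t ∈ {true}.
For S -> λ: FIRST(λ) = {λ}, so it goes in M[S, t] for t ∈ {}; since λ ∈ FIRST, also for every t ∈ FOLLOW(S) = {$}.

S -> λ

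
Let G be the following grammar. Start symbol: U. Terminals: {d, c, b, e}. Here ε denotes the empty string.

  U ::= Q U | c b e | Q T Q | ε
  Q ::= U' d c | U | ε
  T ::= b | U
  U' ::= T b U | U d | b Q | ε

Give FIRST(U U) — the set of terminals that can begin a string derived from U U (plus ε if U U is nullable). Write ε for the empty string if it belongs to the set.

{ε, b, c, d}

FIRST(U) = {ε, b, c, d}  (via Q U, Q T Q)
FIRST(T) = {ε, b, c, d}  (via U)
FIRST(U') = {ε, b, c, d}  (via T b U, U d)
FIRST(Q) = {ε, b, c, d}  (via U' d c, U)
FIRST(U U): take FIRST of each symbol in turn, carrying on past any symbol whose FIRST contains ε; result {ε, b, c, d}.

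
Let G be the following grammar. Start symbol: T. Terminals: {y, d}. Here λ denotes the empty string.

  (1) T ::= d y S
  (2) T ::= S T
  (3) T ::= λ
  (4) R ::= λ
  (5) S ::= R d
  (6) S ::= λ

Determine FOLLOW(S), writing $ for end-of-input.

FIRST(R) = {λ}
FIRST(S) = {λ, d}  (via R d)
FIRST(T) = {λ, d}  (via S T)
FOLLOW(T) includes $ since T is the start symbol.
FOLLOW(T): in T::=S T, the suffix after T is empty (adds nothing new). Thus FOLLOW(T) = {$}.
FOLLOW(R): in S::=R d, R is followed by d with FIRST {d}. Thus FOLLOW(R) = {d}.
FOLLOW(S): in T::=d y S, the suffix after S is empty, so FOLLOW(S) ⊇ FOLLOW(T) = {$}; in T::=S T, S is followed by T with FIRST {λ, d}; in T::=S T, the suffix after S is nullable, so FOLLOW(S) ⊇ FOLLOW(T) = {$}. Thus FOLLOW(S) = {$, d}.

{$, d}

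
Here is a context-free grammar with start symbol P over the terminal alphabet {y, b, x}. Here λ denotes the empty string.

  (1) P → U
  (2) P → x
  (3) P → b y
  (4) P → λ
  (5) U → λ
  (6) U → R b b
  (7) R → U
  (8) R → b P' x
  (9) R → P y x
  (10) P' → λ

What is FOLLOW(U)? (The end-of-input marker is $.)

{$, b, y}

FIRST(P'): from P'→λ we get {λ}. So FIRST(P') = {λ}.
FIRST(P): from P→U we get {λ, b, x, y}; from P→x we get {x}; from P→b y we get {b}; from P→λ we get {λ}. So FIRST(P) = {λ, b, x, y}.
FIRST(U): from U→λ we get {λ}; from U→R b b we get {b, x, y}. So FIRST(U) = {λ, b, x, y}.
FIRST(R): from R→U we get {λ, b, x, y}; from R→b P' x we get {b}; from R→P y x we get {b, x, y}. So FIRST(R) = {λ, b, x, y}.
FOLLOW(P) includes $ since P is the start symbol.
FOLLOW(P): in R→P y x, P is followed by y x with FIRST {y}. Thus FOLLOW(P) = {$, y}.
FOLLOW(R): in U→R b b, R is followed by b b with FIRST {b}. Thus FOLLOW(R) = {b}.
FOLLOW(U): in P→U, the suffix after U is empty, so FOLLOW(U) ⊇ FOLLOW(P) = {$, y}; in R→U, the suffix after U is empty, so FOLLOW(U) ⊇ FOLLOW(R) = {b}. Thus FOLLOW(U) = {$, b, y}.
FOLLOW(P'): in R→b P' x, P' is followed by x with FIRST {x}. Thus FOLLOW(P') = {x}.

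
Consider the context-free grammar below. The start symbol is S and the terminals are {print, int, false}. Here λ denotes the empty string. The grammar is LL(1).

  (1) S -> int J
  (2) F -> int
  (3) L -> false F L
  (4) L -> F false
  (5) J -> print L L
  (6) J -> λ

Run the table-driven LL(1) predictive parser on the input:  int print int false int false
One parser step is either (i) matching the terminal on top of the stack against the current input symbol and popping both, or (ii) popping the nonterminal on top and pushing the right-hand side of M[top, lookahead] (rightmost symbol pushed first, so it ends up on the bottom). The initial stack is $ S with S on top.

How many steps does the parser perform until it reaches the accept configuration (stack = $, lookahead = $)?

      Stack          Input                            Action
   1  $ S            int print int false int false $  expand S -> int J
   2  $ J int        int print int false int false $  match int
   3  $ J            print int false int false $      expand J -> print L L
   4  $ L L print    print int false int false $      match print
   5  $ L L          int false int false $            expand L -> F false
   6  $ L false F    int false int false $            expand F -> int
   7  $ L false int  int false int false $            match int
   8  $ L false      false int false $                match false
   9  $ L            int false $                      expand L -> F false
  10  $ false F      int false $                      expand F -> int
  11  $ false int    int false $                      match int
  12  $ false        false $                          match false
Accept reached after 12 steps.

12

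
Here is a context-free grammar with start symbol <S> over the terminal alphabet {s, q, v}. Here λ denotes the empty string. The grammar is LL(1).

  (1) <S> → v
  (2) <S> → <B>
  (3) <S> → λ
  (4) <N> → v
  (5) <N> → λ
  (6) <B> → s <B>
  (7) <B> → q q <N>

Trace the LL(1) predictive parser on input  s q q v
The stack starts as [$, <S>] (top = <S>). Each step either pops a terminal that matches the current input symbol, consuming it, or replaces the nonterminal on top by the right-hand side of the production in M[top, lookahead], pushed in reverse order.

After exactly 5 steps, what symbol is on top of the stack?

q

step 1: stack=$ <S>  input=s q q v $  — expand <S> → <B>
step 2: stack=$ <B>  input=s q q v $  — expand <B> → s <B>
step 3: stack=$ <B> s  input=s q q v $  — match s
step 4: stack=$ <B>  input=q q v $  — expand <B> → q q <N>
step 5: stack=$ <N> q q  input=q q v $  — match q
Stack after step 5: $ <N> q (top = q).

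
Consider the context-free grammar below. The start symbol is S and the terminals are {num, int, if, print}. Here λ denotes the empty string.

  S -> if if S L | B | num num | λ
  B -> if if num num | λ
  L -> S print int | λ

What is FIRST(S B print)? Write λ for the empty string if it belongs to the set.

FIRST(B) = {λ, if}
FIRST(S) = {λ, if, num}  (via B)
FIRST(L) = {λ, if, num, print}  (via S print int)
FIRST(S B print): take FIRST of each symbol in turn, carrying on past any symbol whose FIRST contains λ; result {if, num, print}.

{if, num, print}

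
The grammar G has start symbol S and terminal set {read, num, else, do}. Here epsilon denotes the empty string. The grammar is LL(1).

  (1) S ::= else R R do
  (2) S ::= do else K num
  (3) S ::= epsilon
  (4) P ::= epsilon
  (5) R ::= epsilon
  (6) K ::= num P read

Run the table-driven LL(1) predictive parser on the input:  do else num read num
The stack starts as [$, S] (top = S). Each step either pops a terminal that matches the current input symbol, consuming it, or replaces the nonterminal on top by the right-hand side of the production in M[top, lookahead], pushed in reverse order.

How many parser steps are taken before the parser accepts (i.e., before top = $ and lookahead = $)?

8

     Stack             Input                   Action
  1  $ S               do else num read num $  expand S ::= do else K num
  2  $ num K else do   do else num read num $  match do
  3  $ num K else      else num read num $     match else
  4  $ num K           num read num $          expand K ::= num P read
  5  $ num read P num  num read num $          match num
  6  $ num read P      read num $              expand P ::= epsilon
  7  $ num read        read num $              match read
  8  $ num             num $                   match num
Accept reached after 8 steps.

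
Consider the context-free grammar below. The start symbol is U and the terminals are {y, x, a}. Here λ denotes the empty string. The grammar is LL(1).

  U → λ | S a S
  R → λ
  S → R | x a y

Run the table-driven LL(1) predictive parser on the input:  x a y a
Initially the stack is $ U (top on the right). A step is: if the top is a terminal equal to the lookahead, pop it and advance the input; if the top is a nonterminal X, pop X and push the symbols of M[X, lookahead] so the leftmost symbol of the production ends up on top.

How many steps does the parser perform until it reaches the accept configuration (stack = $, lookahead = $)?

8

step 1: stack=$ U  input=x a y a $  — expand U → S a S
step 2: stack=$ S a S  input=x a y a $  — expand S → x a y
step 3: stack=$ S a y a x  input=x a y a $  — match x
step 4: stack=$ S a y a  input=a y a $  — match a
step 5: stack=$ S a y  input=y a $  — match y
step 6: stack=$ S a  input=a $  — match a
step 7: stack=$ S  input=$  — expand S → R
step 8: stack=$ R  input=$  — expand R → λ
Accept reached after 8 steps.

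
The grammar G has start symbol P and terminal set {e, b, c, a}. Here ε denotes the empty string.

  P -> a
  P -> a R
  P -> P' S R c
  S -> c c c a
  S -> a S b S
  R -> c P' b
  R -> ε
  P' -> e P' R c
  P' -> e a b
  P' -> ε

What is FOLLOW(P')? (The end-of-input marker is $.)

{a, b, c}

FIRST(S) = {a, c}
FIRST(R) = {ε, c}
FIRST(P') = {ε, e}
FIRST(P) = {a, c, e}  (via P' S R c)
FOLLOW(P) includes $ since P is the start symbol.
FOLLOW(P): P appears on no right-hand side. Thus FOLLOW(P) = {$}.
FOLLOW(S): in P->P' S R c, S is followed by R c with FIRST {c}; in S->a S b S (occurrence 1), S is followed by b S with FIRST {b}; in S->a S b S (occurrence 2), the suffix after S is empty (adds nothing new). Thus FOLLOW(S) = {b, c}.
FOLLOW(R): in P->a R, the suffix after R is empty, so FOLLOW(R) ⊇ FOLLOW(P) = {$}; in P->P' S R c, R is followed by c with FIRST {c}; in P'->e P' R c, R is followed by c with FIRST {c}. Thus FOLLOW(R) = {$, c}.
FOLLOW(P'): in P->P' S R c, P' is followed by S R c with FIRST {a, c}; in R->c P' b, P' is followed by b with FIRST {b}; in P'->e P' R c, P' is followed by R c with FIRST {c}. Thus FOLLOW(P') = {a, b, c}.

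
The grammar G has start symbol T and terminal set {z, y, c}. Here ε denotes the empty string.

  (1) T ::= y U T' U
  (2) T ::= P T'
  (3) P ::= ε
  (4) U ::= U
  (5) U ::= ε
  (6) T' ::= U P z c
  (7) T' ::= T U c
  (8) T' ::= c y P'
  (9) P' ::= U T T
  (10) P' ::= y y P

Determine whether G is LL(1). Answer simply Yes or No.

No

FIRST(T) = {c, y, z}
FIRST(P) = {ε}
FIRST(U) = {ε}
FIRST(T') = {c, y, z}
FIRST(P') = {c, y, z}
FOLLOW(T) = {$, c, y, z}
FOLLOW(P) = {$, c, y, z}
FOLLOW(U) = {$, c, y, z}
FOLLOW(T') = {$, c, y, z}
FOLLOW(P') = {$, c, y, z}
Cell M[P', y] receives both P' ::= U T T and P' ::= y y P — the grammar is not LL(1).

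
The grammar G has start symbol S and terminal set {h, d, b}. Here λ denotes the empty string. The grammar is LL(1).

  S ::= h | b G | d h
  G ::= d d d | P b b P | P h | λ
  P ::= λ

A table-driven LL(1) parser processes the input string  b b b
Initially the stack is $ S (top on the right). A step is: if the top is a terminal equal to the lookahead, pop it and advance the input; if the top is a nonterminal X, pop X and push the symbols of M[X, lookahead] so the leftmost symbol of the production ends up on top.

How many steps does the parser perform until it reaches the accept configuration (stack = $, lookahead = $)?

7

     Stack      Input    Action
  1  $ S        b b b $  expand S ::= b G
  2  $ G b      b b b $  match b
  3  $ G        b b $    expand G ::= P b b P
  4  $ P b b P  b b $    expand P ::= λ
  5  $ P b b    b b $    match b
  6  $ P b      b $      match b
  7  $ P        $        expand P ::= λ
Accept reached after 7 steps.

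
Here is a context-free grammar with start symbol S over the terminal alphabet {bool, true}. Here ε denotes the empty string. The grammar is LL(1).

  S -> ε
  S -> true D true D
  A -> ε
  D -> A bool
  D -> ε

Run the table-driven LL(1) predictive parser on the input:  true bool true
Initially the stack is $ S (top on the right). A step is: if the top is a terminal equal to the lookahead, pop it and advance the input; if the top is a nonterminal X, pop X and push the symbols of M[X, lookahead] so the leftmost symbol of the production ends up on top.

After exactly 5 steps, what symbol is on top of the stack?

step 1: stack=$ S  input=true bool true $  — expand S -> true D true D
step 2: stack=$ D true D true  input=true bool true $  — match true
step 3: stack=$ D true D  input=bool true $  — expand D -> A bool
step 4: stack=$ D true bool A  input=bool true $  — expand A -> ε
step 5: stack=$ D true bool  input=bool true $  — match bool
Stack after step 5: $ D true (top = true).

true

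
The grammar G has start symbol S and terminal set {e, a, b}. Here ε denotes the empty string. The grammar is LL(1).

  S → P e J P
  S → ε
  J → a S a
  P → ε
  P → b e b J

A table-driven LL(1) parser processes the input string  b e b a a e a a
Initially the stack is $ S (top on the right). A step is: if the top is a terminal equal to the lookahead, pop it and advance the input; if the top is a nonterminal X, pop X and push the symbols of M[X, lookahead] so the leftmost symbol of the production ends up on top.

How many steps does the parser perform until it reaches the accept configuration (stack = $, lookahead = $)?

      Stack            Input              Action
   1  $ S              b e b a a e a a $  expand S → P e J P
   2  $ P J e P        b e b a a e a a $  expand P → b e b J
   3  $ P J e J b e b  b e b a a e a a $  match b
   4  $ P J e J b e    e b a a e a a $    match e
   5  $ P J e J b      b a a e a a $      match b
   6  $ P J e J        a a e a a $        expand J → a S a
   7  $ P J e a S a    a a e a a $        match a
   8  $ P J e a S      a e a a $          expand S → ε
   9  $ P J e a        a e a a $          match a
  10  $ P J e          e a a $            match e
  11  $ P J            a a $              expand J → a S a
  12  $ P a S a        a a $              match a
  13  $ P a S          a $                expand S → ε
  14  $ P a            a $                match a
  15  $ P              $                  expand P → ε
Accept reached after 15 steps.

15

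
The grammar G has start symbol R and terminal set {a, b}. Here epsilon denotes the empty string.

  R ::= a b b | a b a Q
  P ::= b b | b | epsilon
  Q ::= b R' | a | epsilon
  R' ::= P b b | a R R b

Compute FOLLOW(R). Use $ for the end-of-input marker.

{$, a, b}

FIRST(R) = {a}
FIRST(P) = {epsilon, b}
FIRST(Q) = {epsilon, a, b}
FIRST(R') = {a, b}  (via P b b)
FOLLOW(R) includes $ since R is the start symbol.
FOLLOW(R): in R'::=a R R b (occurrence 1), R is followed by R b with FIRST {a}; in R'::=a R R b (occurrence 2), R is followed by b with FIRST {b}. Thus FOLLOW(R) = {$, a, b}.
FOLLOW(P): in R'::=P b b, P is followed by b b with FIRST {b}. Thus FOLLOW(P) = {b}.
FOLLOW(Q): in R::=a b a Q, the suffix after Q is empty, so FOLLOW(Q) ⊇ FOLLOW(R) = {$, a, b}. Thus FOLLOW(Q) = {$, a, b}.
FOLLOW(R'): in Q::=b R', the suffix after R' is empty, so FOLLOW(R') ⊇ FOLLOW(Q) = {$, a, b}. Thus FOLLOW(R') = {$, a, b}.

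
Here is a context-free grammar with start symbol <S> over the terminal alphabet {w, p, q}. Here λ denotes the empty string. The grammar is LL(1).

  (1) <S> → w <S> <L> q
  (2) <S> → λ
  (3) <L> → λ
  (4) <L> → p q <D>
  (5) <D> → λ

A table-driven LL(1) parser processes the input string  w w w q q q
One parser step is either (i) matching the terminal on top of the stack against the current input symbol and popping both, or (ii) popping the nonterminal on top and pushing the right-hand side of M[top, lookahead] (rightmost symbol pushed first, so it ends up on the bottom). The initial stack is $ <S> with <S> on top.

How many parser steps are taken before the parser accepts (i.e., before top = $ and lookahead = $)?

13

      Stack                      Input          Action
   1  $ <S>                      w w w q q q $  expand <S> → w <S> <L> q
   2  $ q <L> <S> w              w w w q q q $  match w
   3  $ q <L> <S>                w w q q q $    expand <S> → w <S> <L> q
   4  $ q <L> q <L> <S> w        w w q q q $    match w
   5  $ q <L> q <L> <S>          w q q q $      expand <S> → w <S> <L> q
   6  $ q <L> q <L> q <L> <S> w  w q q q $      match w
   7  $ q <L> q <L> q <L> <S>    q q q $        expand <S> → λ
   8  $ q <L> q <L> q <L>        q q q $        expand <L> → λ
   9  $ q <L> q <L> q            q q q $        match q
  10  $ q <L> q <L>              q q $          expand <L> → λ
  11  $ q <L> q                  q q $          match q
  12  $ q <L>                    q $            expand <L> → λ
  13  $ q                        q $            match q
Accept reached after 13 steps.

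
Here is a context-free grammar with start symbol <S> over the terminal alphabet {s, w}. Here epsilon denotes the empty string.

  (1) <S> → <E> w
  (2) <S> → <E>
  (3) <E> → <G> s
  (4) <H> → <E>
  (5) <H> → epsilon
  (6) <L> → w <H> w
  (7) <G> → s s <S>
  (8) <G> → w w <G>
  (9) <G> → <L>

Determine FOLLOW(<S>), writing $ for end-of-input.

FIRST(<L>): from <L>→w <H> w we get {w}. So FIRST(<L>) = {w}.
FIRST(<G>): from <G>→s s <S> we get {s}; from <G>→w w <G> we get {w}; from <G>→<L> we get {w}. So FIRST(<G>) = {s, w}.
FIRST(<E>): from <E>→<G> s we get {s, w}. So FIRST(<E>) = {s, w}.
FIRST(<S>): from <S>→<E> w we get {s, w}; from <S>→<E> we get {s, w}. So FIRST(<S>) = {s, w}.
FIRST(<H>): from <H>→<E> we get {s, w}; from <H>→epsilon we get {epsilon}. So FIRST(<H>) = {epsilon, s, w}.
FOLLOW(<S>) includes $ since <S> is the start symbol.
FOLLOW(<H>): in <L>→w <H> w, <H> is followed by w with FIRST {w}. Thus FOLLOW(<H>) = {w}.
FOLLOW(<G>): in <E>→<G> s, <G> is followed by s with FIRST {s}; in <G>→w w <G>, the suffix after <G> is empty (adds nothing new). Thus FOLLOW(<G>) = {s}.
FOLLOW(<S>): in <G>→s s <S>, the suffix after <S> is empty, so FOLLOW(<S>) ⊇ FOLLOW(<G>) = {s}. Thus FOLLOW(<S>) = {$, s}.
FOLLOW(<E>): in <S>→<E> w, <E> is followed by w with FIRST {w}; in <S>→<E>, the suffix after <E> is empty, so FOLLOW(<E>) ⊇ FOLLOW(<S>) = {$, s}; in <H>→<E>, the suffix after <E> is empty, so FOLLOW(<E>) ⊇ FOLLOW(<H>) = {w}. Thus FOLLOW(<E>) = {$, s, w}.
FOLLOW(<L>): in <G>→<L>, the suffix after <L> is empty, so FOLLOW(<L>) ⊇ FOLLOW(<G>) = {s}. Thus FOLLOW(<L>) = {s}.

{$, s}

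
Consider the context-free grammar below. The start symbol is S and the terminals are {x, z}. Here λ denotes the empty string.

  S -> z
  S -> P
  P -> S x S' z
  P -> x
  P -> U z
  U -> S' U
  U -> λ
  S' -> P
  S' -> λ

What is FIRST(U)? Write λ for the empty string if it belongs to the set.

FIRST(S): from S->z we get {z}; from S->P we get {x, z}. So FIRST(S) = {x, z}.
FIRST(P): from P->S x S' z we get {x, z}; from P->x we get {x}; from P->U z we get {x, z}. So FIRST(P) = {x, z}.
FIRST(S'): from S'->P we get {x, z}; from S'->λ we get {λ}. So FIRST(S') = {λ, x, z}.
FIRST(U): from U->S' U we get {λ, x, z}; from U->λ we get {λ}. So FIRST(U) = {λ, x, z}.

{λ, x, z}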